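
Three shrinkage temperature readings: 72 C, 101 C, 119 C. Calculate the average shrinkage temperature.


Average = (72 + 101 + 119) / 3
Average = 292 / 3 = 97.3 C


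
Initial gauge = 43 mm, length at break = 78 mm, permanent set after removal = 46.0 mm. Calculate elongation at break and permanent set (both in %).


Elongation at break = (78 - 43) / 43 x 100 = 81.4%
Permanent set = (46.0 - 43) / 43 x 100 = 7.0%


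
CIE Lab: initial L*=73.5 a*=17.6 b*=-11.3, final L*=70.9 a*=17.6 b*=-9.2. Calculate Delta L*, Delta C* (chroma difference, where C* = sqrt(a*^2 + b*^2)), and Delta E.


Delta L* = -2.6
Delta C* = -1.06
Delta E = 3.34

Delta L* = 70.9 - 73.5 = -2.6
C1* = sqrt((17.6)^2 + (-11.3)^2) = 20.915
C2* = sqrt((17.6)^2 + (-9.2)^2) = 19.860
Delta C* = 19.860 - 20.915 = -1.06
Delta E = sqrt((-2.6)^2 + (0.0)^2 + (2.1)^2) = 3.34


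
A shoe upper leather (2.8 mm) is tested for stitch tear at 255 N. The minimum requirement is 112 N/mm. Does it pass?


STS = 255 / 2.8 = 91.1 N/mm
Minimum required: 112 N/mm
Passes: No


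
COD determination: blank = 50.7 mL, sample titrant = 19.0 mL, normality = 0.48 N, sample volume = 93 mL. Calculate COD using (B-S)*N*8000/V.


COD = (50.7 - 19.0) x 0.48 x 8000 / 93
COD = 31.7 x 0.48 x 8000 / 93
COD = 1308.9 mg/L


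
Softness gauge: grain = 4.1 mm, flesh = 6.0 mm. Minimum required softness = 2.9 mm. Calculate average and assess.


Average = (4.1 + 6.0) / 2 = 5.05 mm
Minimum = 2.9 mm
Meets requirement: Yes


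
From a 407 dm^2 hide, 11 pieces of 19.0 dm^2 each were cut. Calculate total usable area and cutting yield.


Usable area = 209.0 dm^2
Yield = 51.4%

Total usable = 11 x 19.0 = 209.0 dm^2
Yield = 209.0 / 407 x 100 = 51.4%


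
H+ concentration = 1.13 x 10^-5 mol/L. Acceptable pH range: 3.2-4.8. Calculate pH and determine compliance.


pH = 4.95
Compliant: No

pH = -log10(1.13 x 10^-5) = 4.95
Range: 3.2 to 4.8
Compliant: No


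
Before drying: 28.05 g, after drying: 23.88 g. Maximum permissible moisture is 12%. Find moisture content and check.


Moisture content = 14.9%
Acceptable: No


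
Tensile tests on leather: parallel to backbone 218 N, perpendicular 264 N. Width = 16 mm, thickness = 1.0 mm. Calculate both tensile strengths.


Parallel = 13.63 N/mm^2
Perpendicular = 16.50 N/mm^2

Area = 16 x 1.0 = 16.0 mm^2
TS (parallel) = 218 / 16.0 = 13.63 N/mm^2
TS (perpendicular) = 264 / 16.0 = 16.50 N/mm^2


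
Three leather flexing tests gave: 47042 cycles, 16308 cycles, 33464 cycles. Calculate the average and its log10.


Average = (47042 + 16308 + 33464) / 3 = 32271 cycles
log10(32271) = 4.51


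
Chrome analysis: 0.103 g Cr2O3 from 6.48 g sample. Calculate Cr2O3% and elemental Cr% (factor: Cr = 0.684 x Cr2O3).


Cr2O3% = 0.103 / 6.48 x 100 = 1.59%
Cr% = 1.59 x 0.684 = 1.09%


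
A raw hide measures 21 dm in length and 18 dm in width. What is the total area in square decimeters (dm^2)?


378 dm^2


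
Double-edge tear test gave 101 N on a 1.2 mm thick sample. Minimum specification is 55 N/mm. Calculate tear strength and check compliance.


Tear strength = 84.2 N/mm
Compliant: Yes

Tear strength = 101 / 1.2 = 84.2 N/mm
Required minimum = 55 N/mm
Compliant: Yes


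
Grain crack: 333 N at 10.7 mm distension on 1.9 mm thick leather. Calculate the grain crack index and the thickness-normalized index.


Crack index = 333 / 10.7 = 31.1 N/mm
Normalized = 31.1 / 1.9 = 16.4 N/mm per mm


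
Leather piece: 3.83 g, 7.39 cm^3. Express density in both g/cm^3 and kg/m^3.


0.518 g/cm^3
518 kg/m^3


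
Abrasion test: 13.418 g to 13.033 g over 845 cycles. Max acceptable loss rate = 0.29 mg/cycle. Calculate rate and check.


Loss = 13.418 - 13.033 = 0.385 g
Rate = 0.385 g / 845 cycles x 1000 = 0.456 mg/cycle
Max = 0.29 mg/cycle
Passes: No


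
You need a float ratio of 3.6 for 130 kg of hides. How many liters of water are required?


468.0 L


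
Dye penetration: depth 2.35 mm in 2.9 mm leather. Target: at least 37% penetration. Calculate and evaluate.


Penetration = 2.35 / 2.9 x 100 = 81.0%
Target: 37%
Meets target: Yes


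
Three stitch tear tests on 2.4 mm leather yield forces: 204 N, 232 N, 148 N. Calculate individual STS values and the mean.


STS1 = 85.0 N/mm
STS2 = 96.7 N/mm
STS3 = 61.7 N/mm
Mean = 81.1 N/mm


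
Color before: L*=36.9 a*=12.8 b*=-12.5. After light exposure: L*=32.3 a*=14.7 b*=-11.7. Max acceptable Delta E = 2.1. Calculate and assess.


Delta E = 5.04
Passes: No

dL = -4.6, da = 1.9, db = 0.8
dE = sqrt((-4.6)^2 + (1.9)^2 + (0.8)^2) = 5.04
Max = 2.1
Passes: No


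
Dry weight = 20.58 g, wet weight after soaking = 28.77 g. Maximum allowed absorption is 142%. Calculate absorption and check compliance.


Absorption = 39.8%
Compliant: Yes

WA = (28.77 - 20.58) / 20.58 x 100 = 39.8%
Maximum allowed: 142%
Compliant: Yes


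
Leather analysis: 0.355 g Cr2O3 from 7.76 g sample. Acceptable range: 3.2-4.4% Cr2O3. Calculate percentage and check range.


Cr2O3% = 0.355 / 7.76 x 100 = 4.57%
Acceptable range: 3.2 to 4.4%
Within range: No


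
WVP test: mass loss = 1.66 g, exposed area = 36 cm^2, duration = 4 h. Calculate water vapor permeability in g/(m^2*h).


115.28 g/(m^2*h)


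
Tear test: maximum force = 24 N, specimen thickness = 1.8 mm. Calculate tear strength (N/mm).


13.3 N/mm

Tear strength = force / thickness
Tear = 24 / 1.8 = 13.3 N/mm


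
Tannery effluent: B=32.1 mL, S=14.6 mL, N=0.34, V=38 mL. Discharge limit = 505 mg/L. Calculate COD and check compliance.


COD = (32.1 - 14.6) x 0.34 x 8000 / 38 = 1252.6 mg/L
Limit: 505 mg/L
Compliant: No


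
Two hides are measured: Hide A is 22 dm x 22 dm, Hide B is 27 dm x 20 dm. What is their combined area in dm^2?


Hide A area = 22 x 22 = 484 dm^2
Hide B area = 27 x 20 = 540 dm^2
Total = 484 + 540 = 1024 dm^2


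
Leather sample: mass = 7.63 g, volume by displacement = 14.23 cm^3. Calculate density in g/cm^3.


Density = mass / volume
Density = 7.63 / 14.23 = 0.536 g/cm^3


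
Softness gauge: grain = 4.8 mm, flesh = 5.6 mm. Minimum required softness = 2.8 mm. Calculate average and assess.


Average softness = 5.20 mm
Meets requirement: Yes

Average = (4.8 + 5.6) / 2 = 5.20 mm
Minimum = 2.8 mm
Meets requirement: Yes


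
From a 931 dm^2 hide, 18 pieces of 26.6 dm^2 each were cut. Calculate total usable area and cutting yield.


Total usable = 18 x 26.6 = 478.8 dm^2
Yield = 478.8 / 931 x 100 = 51.4%


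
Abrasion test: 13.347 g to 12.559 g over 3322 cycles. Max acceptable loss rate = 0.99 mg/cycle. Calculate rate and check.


Loss = 13.347 - 12.559 = 0.788 g
Rate = 0.788 g / 3322 cycles x 1000 = 0.237 mg/cycle
Max = 0.99 mg/cycle
Passes: Yes


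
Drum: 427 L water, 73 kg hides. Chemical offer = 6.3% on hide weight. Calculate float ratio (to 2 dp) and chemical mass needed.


Float ratio = 5.85
Chemical needed = 4.599 kg

Float ratio = 427 / 73 = 5.85
Chemical = 73 x 6.3 / 100 = 4.599 kg


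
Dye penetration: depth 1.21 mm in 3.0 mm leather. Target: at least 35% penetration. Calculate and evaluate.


Penetration = 40.3%
Meets target: Yes


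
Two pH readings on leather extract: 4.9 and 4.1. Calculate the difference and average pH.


Difference = |4.9 - 4.1| = 0.8
Average = (4.9 + 4.1) / 2 = 4.50


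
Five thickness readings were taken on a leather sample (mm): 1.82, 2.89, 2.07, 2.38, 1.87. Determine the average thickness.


Sum = 1.82 + 2.89 + 2.07 + 2.38 + 1.87 = 11.03
Average = 11.03 / 5 = 2.21 mm


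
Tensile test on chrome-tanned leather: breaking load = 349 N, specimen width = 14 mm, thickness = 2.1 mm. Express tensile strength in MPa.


11.87 MPa


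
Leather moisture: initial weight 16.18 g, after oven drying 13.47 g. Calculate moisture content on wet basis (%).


16.7%


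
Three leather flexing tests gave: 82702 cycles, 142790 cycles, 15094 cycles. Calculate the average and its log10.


Average = 80195 cycles
log10 = 4.90

Average = (82702 + 142790 + 15094) / 3 = 80195 cycles
log10(80195) = 4.90


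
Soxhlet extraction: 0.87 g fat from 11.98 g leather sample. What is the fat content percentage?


7.3%

Fat content = 0.87 / 11.98 x 100
Fat = 7.3%


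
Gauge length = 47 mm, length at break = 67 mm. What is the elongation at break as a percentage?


42.6%

Extension = 67 - 47 = 20 mm
Elongation = 20 / 47 x 100 = 42.6%


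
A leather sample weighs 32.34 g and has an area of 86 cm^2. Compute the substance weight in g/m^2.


3760.5 g/m^2


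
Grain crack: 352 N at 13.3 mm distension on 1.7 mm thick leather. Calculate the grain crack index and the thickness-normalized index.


Crack index = 26.5 N/mm
Normalized index = 15.6 N/mm per mm


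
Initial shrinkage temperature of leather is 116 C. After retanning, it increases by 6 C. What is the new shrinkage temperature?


New Ts = 116 + 6 = 122 C


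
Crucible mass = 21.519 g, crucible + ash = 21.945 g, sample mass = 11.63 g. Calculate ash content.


Ash mass = 0.426 g
Ash content = 3.66%


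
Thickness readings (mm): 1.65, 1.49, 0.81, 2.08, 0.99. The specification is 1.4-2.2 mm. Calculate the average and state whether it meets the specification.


Sum = 7.02
Average = 7.02 / 5 = 1.40 mm
Specification range: 1.4 to 2.2 mm
Within spec: Yes


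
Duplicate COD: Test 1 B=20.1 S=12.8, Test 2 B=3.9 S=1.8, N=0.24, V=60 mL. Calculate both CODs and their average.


COD1 = 233.6 mg/L
COD2 = 67.2 mg/L
Average = 150.4 mg/L


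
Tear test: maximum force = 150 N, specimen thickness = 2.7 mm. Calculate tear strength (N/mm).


Tear strength = force / thickness
Tear = 150 / 2.7 = 55.6 N/mm


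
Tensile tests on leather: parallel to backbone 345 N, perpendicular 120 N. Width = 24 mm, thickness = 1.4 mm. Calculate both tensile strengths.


Area = 24 x 1.4 = 33.6 mm^2
TS (parallel) = 345 / 33.6 = 10.27 N/mm^2
TS (perpendicular) = 120 / 33.6 = 3.57 N/mm^2


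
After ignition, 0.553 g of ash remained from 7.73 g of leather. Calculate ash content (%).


7.15%

Ash% = 0.553 / 7.73 x 100
Ash% = 7.15%


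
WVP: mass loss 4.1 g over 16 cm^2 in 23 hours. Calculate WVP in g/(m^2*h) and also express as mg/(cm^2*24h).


WVP = 111.41 g/(m^2*h)
Daily rate = 267.39 mg/(cm^2*24h)

WVP = 4.1 / (16 x 23) x 10000 = 111.41 g/(m^2*h)
Mass loss in mg = 4.1 x 1000 = 4100 mg
Per cm^2 per 24h in mg: 4100 x 24 / (16 x 23) = 98400 / 368 = 267.39 mg/(cm^2*24h)


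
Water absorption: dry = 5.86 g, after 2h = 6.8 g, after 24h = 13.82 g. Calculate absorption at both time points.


2h absorption = 16.0%
24h absorption = 135.8%


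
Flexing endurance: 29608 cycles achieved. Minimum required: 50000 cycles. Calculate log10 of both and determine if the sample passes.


Achieved: log10 = 4.47
Required: log10 = 4.70
Passes: No


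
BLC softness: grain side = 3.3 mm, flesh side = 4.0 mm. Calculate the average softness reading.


Average = (3.3 + 4.0) / 2
Average = 3.65 mm


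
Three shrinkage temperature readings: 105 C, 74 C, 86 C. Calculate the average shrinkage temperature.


88.3 C


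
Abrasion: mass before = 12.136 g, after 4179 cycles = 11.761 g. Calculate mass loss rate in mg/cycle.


Mass loss = 12.136 - 11.761 = 0.375 g
Rate = 0.375 / 4179 x 1000 = 0.090 mg/cycle


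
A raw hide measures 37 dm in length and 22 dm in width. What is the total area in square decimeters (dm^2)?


814 dm^2

Area = length x width
Area = 37 x 22 = 814 dm^2


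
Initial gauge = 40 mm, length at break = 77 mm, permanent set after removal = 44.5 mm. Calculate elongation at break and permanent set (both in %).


Elongation at break = 92.5%
Permanent set = 11.3%

Elongation at break = (77 - 40) / 40 x 100 = 92.5%
Permanent set = (44.5 - 40) / 40 x 100 = 11.3%


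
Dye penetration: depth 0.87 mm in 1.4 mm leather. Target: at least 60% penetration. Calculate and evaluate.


Penetration = 62.1%
Meets target: Yes

Penetration = 0.87 / 1.4 x 100 = 62.1%
Target: 60%
Meets target: Yes


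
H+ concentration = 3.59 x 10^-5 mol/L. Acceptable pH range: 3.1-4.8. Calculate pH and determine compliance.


pH = 4.44
Compliant: Yes


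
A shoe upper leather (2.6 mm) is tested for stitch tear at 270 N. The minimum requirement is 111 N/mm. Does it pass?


STS = 270 / 2.6 = 103.8 N/mm
Minimum required: 111 N/mm
Passes: No


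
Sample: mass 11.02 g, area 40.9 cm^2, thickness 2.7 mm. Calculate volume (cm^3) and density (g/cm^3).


Volume = 11.043 cm^3
Density = 0.998 g/cm^3


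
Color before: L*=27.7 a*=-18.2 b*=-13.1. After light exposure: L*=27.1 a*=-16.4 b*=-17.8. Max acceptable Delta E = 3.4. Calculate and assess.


Delta E = 5.07
Passes: No

dL = -0.6, da = 1.8, db = -4.7
dE = sqrt((-0.6)^2 + (1.8)^2 + (-4.7)^2) = 5.07
Max = 3.4
Passes: No


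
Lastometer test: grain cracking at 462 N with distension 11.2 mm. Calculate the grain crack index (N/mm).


41.3 N/mm

Grain crack index = force / distension
Index = 462 / 11.2 = 41.3 N/mm


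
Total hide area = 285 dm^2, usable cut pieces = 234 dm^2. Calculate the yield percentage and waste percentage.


Yield = 234 / 285 x 100 = 82.1%
Waste = 285 - 234 = 51 dm^2
Waste% = 100 - 82.1 = 17.9%


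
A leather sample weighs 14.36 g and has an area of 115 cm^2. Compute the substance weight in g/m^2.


Substance weight = mass / area x 10000
SW = 14.36 / 115 x 10000
SW = 1248.7 g/m^2


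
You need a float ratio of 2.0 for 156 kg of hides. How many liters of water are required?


312.0 L


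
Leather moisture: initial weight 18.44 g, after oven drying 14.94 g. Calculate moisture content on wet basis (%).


Moisture = 18.44 - 14.94 = 3.50 g
MC = 3.50 / 18.44 x 100 = 19.0%


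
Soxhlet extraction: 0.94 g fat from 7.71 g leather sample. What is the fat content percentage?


12.2%

Fat content = 0.94 / 7.71 x 100
Fat = 12.2%


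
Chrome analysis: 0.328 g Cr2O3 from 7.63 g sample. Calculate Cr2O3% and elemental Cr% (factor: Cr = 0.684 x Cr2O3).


Cr2O3% = 0.328 / 7.63 x 100 = 4.30%
Cr% = 4.30 x 0.684 = 2.94%


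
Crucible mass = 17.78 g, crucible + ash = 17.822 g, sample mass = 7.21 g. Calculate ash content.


Ash mass = 17.822 - 17.78 = 0.042 g
Ash% = 0.042 / 7.21 x 100 = 0.58%


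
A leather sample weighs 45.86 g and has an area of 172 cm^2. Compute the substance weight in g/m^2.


Substance weight = mass / area x 10000
SW = 45.86 / 172 x 10000
SW = 2666.3 g/m^2


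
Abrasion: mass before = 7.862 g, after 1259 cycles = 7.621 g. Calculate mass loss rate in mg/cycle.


Mass loss = 7.862 - 7.621 = 0.241 g
Rate = 0.241 / 1259 x 1000 = 0.191 mg/cycle


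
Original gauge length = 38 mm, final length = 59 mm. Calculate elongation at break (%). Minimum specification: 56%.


Extension = 59 - 38 = 21 mm
Elongation = 21 / 38 x 100 = 55.3%
Minimum required: 56%
Meets specification: No


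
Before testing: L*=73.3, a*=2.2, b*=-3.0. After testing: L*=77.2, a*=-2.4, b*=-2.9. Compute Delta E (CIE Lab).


dL = 77.2 - 73.3 = 3.9
da = -2.4 - 2.2 = -4.6
db = -2.9 - (-3.0) = 0.1
dE = sqrt((3.9)^2 + (-4.6)^2 + (0.1)^2) = 6.03


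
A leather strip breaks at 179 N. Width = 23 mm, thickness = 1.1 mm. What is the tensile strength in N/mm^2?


7.08 N/mm^2

Cross-sectional area = 23 x 1.1 = 25.3 mm^2
Tensile strength = 179 / 25.3 = 7.08 N/mm^2


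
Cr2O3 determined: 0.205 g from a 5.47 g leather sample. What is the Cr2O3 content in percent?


Cr2O3% = 0.205 / 5.47 x 100
Cr2O3% = 3.75%


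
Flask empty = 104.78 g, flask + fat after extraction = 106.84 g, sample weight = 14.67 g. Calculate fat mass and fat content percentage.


Fat mass = 106.84 - 104.78 = 2.06 g
Fat% = 2.06 / 14.67 x 100 = 14.0%


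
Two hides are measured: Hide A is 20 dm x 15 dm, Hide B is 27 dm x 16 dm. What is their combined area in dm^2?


732 dm^2

Hide A area = 20 x 15 = 300 dm^2
Hide B area = 27 x 16 = 432 dm^2
Total = 300 + 432 = 732 dm^2


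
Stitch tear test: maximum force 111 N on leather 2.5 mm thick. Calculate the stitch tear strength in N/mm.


Stitch tear strength = force / thickness
STS = 111 / 2.5 = 44.4 N/mm


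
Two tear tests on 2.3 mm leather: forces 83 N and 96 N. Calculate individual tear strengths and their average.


Tear 1 = 83 / 2.3 = 36.1 N/mm
Tear 2 = 96 / 2.3 = 41.7 N/mm
Average = (36.1 + 41.7) / 2 = 38.9 N/mm


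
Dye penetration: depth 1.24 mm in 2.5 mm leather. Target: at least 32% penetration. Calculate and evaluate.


Penetration = 1.24 / 2.5 x 100 = 49.6%
Target: 32%
Meets target: Yes


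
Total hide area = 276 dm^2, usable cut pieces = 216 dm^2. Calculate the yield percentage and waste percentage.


Yield = 78.3%
Waste = 21.7%

Yield = 216 / 276 x 100 = 78.3%
Waste = 276 - 216 = 60 dm^2
Waste% = 100 - 78.3 = 21.7%


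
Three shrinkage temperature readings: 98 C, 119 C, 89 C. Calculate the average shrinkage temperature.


102.0 C

Average = (98 + 119 + 89) / 3
Average = 306 / 3 = 102.0 C


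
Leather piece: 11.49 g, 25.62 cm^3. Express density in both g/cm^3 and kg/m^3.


0.448 g/cm^3
448 kg/m^3

Density = 11.49 / 25.62 = 0.448 g/cm^3
Convert: 0.448 x 1000 = 448 kg/m^3


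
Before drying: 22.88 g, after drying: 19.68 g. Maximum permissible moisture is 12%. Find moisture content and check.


Moisture content = 14.0%
Acceptable: No

MC = (22.88 - 19.68) / 22.88 x 100 = 14.0%
Maximum: 12%
Acceptable: No


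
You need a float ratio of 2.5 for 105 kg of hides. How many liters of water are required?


Water = hide weight x target ratio
Water = 105 x 2.5 = 262.5 L


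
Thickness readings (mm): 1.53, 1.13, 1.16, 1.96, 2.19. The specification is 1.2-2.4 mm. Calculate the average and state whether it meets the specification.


Sum = 7.97
Average = 7.97 / 5 = 1.59 mm
Specification range: 1.2 to 2.4 mm
Within spec: Yes


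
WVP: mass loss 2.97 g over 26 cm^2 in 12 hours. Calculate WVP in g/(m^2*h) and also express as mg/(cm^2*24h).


WVP = 2.97 / (26 x 12) x 10000 = 95.19 g/(m^2*h)
Mass loss in mg = 2.97 x 1000 = 2970 mg
Per cm^2 per 24h in mg: 2970 x 24 / (26 x 12) = 71280 / 312 = 228.46 mg/(cm^2*24h)


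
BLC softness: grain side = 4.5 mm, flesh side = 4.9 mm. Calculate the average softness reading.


4.70 mm

Average = (4.5 + 4.9) / 2
Average = 4.70 mm


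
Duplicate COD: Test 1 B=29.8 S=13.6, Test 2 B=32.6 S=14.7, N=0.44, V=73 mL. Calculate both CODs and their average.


COD1 = (29.8 - 13.6) x 0.44 x 8000 / 73 = 781.2 mg/L
COD2 = (32.6 - 14.7) x 0.44 x 8000 / 73 = 863.1 mg/L
Average = (781.2 + 863.1) / 2 = 822.2 mg/L


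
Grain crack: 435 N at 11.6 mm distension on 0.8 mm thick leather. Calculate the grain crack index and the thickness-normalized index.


Crack index = 37.5 N/mm
Normalized index = 46.9 N/mm per mm

Crack index = 435 / 11.6 = 37.5 N/mm
Normalized = 37.5 / 0.8 = 46.9 N/mm per mm


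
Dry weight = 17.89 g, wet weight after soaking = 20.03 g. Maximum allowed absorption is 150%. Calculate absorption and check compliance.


WA = (20.03 - 17.89) / 17.89 x 100 = 12.0%
Maximum allowed: 150%
Compliant: Yes


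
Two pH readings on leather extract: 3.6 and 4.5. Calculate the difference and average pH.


Difference = 0.9
Average pH = 4.05


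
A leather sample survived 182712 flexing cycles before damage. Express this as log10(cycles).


5.26


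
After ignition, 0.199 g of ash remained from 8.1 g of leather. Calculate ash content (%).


2.46%

Ash% = 0.199 / 8.1 x 100
Ash% = 2.46%


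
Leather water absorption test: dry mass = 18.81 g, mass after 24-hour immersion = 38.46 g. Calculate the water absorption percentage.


104.5%

Water absorbed = 38.46 - 18.81 = 19.65 g
WA% = 19.65 / 18.81 x 100 = 104.5%


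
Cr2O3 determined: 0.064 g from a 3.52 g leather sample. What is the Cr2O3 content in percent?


1.82%


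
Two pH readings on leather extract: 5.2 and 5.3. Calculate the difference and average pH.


Difference = |5.2 - 5.3| = 0.1
Average = (5.2 + 5.3) / 2 = 5.25


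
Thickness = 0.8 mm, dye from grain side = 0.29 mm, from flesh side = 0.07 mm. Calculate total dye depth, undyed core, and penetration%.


Total dyed = 0.36 mm
Undyed core = 0.44 mm
Penetration = 45.0%


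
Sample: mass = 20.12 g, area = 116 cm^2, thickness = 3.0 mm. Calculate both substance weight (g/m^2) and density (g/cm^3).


SW = 20.12 / 116 x 10000 = 1734.5 g/m^2
Volume = 116 x 3.0 / 10 = 34.80 cm^3
Density = 20.12 / 34.80 = 0.578 g/cm^3


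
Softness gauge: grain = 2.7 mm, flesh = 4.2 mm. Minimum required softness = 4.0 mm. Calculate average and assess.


Average = (2.7 + 4.2) / 2 = 3.45 mm
Minimum = 4.0 mm
Meets requirement: No


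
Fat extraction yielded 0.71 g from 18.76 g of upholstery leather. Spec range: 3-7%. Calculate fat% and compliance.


Fat% = 0.71 / 18.76 x 100 = 3.8%
Spec range: 3-7%
Compliant: Yes


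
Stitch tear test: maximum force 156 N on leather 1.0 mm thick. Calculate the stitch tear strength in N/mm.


156.0 N/mm

Stitch tear strength = force / thickness
STS = 156 / 1.0 = 156.0 N/mm


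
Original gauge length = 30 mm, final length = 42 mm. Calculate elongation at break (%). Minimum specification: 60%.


Elongation = 40.0%
Meets spec: No


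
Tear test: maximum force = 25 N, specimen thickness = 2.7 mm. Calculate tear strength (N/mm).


9.3 N/mm


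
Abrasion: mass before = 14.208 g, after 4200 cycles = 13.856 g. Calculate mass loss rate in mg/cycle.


0.084 mg/cycle


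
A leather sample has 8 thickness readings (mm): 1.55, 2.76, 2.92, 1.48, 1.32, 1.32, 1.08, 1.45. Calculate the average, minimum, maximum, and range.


Average = 1.74 mm
Min = 1.08 mm
Max = 2.92 mm
Range = 1.84 mm

Sum = 13.88
Average = 13.88 / 8 = 1.74 mm
Minimum = 1.08 mm
Maximum = 2.92 mm
Range = 2.92 - 1.08 = 1.84 mm


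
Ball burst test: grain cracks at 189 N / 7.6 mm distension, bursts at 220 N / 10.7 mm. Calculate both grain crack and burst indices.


Crack index = 24.9 N/mm
Burst index = 20.6 N/mm


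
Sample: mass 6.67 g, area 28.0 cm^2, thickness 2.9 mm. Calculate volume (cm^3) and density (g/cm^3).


Volume = 8.120 cm^3
Density = 0.821 g/cm^3


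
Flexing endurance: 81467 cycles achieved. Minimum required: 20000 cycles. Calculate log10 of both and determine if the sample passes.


Achieved: log10 = 4.91
Required: log10 = 4.30
Passes: Yes


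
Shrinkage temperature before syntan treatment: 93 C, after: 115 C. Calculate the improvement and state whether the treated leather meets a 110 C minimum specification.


Improvement = 22 C
Meets 110 C spec: Yes

Improvement = 115 - 93 = 22 C
Spec check: 115 C >= 110 C? Yes


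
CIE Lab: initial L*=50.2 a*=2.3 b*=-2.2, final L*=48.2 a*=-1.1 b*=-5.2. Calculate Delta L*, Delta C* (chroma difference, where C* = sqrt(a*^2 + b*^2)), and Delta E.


Delta L* = -2.0
Delta C* = 2.13
Delta E = 4.96

Delta L* = 48.2 - 50.2 = -2.0
C1* = sqrt((2.3)^2 + (-2.2)^2) = 3.183
C2* = sqrt((-1.1)^2 + (-5.2)^2) = 5.315
Delta C* = 5.315 - 3.183 = 2.13
Delta E = sqrt((-2.0)^2 + (-3.4)^2 + (-3.0)^2) = 4.96


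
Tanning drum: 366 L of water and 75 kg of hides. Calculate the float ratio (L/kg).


Float ratio = water / hide weight
Ratio = 366 / 75 = 4.9


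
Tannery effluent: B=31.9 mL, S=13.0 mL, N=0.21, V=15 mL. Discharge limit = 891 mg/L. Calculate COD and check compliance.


COD = 2116.8 mg/L
Compliant: No

COD = (31.9 - 13.0) x 0.21 x 8000 / 15 = 2116.8 mg/L
Limit: 891 mg/L
Compliant: No


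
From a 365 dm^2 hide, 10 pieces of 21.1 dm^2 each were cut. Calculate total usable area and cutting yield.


Usable area = 211.0 dm^2
Yield = 57.8%


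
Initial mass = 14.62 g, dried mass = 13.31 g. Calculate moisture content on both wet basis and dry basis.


Wet basis = 9.0%
Dry basis = 9.8%


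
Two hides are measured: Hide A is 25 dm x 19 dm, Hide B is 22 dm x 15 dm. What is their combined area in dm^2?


805 dm^2

Hide A area = 25 x 19 = 475 dm^2
Hide B area = 22 x 15 = 330 dm^2
Total = 475 + 330 = 805 dm^2


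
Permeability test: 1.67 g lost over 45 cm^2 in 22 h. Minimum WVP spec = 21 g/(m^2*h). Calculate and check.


WVP = 1.67 / (45 x 22) x 10000 = 16.87 g/(m^2*h)
Minimum: 21 g/(m^2*h)
Meets spec: No


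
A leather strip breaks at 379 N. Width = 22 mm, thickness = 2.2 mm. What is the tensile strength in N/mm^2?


7.83 N/mm^2

Cross-sectional area = 22 x 2.2 = 48.4 mm^2
Tensile strength = 379 / 48.4 = 7.83 N/mm^2


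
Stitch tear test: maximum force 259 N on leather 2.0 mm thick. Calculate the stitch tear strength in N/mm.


Stitch tear strength = force / thickness
STS = 259 / 2.0 = 129.5 N/mm


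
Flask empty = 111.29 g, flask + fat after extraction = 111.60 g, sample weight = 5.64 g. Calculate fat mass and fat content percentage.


Fat mass = 111.60 - 111.29 = 0.31 g
Fat% = 0.31 / 5.64 x 100 = 5.5%


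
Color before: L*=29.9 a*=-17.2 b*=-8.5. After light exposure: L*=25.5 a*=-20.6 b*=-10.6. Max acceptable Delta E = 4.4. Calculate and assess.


dL = -4.4, da = -3.4, db = -2.1
dE = sqrt((-4.4)^2 + (-3.4)^2 + (-2.1)^2) = 5.94
Max = 4.4
Passes: No


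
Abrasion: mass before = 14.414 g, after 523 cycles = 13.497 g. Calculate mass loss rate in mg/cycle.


Mass loss = 14.414 - 13.497 = 0.917 g
Rate = 0.917 / 523 x 1000 = 1.753 mg/cycle


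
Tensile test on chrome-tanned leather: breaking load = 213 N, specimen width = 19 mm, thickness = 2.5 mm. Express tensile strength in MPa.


4.48 MPa


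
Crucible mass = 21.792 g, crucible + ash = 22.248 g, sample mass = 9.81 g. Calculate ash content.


Ash mass = 0.456 g
Ash content = 4.65%

Ash mass = 22.248 - 21.792 = 0.456 g
Ash% = 0.456 / 9.81 x 100 = 4.65%


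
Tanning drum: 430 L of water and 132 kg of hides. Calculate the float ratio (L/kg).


Float ratio = water / hide weight
Ratio = 430 / 132 = 3.3


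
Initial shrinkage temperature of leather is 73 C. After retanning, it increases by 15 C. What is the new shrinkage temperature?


88 C


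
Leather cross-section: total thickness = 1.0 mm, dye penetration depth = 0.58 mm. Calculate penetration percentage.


Penetration% = 0.58 / 1.0 x 100
Penetration = 58.0%


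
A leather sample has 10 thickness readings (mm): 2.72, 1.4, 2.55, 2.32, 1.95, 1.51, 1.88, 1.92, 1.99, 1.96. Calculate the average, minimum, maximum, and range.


Sum = 20.20
Average = 20.20 / 10 = 2.02 mm
Minimum = 1.4 mm
Maximum = 2.72 mm
Range = 2.72 - 1.4 = 1.32 mm


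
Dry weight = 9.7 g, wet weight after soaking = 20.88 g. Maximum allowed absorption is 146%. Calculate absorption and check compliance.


Absorption = 115.3%
Compliant: Yes


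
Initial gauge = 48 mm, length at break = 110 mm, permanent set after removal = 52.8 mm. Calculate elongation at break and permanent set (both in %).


Elongation at break = 129.2%
Permanent set = 10.0%


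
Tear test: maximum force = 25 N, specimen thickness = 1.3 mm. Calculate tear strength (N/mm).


Tear strength = force / thickness
Tear = 25 / 1.3 = 19.2 N/mm


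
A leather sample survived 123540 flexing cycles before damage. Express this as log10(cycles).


5.09

log10(123540) = 5.09


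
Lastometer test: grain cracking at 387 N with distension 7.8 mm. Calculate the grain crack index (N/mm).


Grain crack index = force / distension
Index = 387 / 7.8 = 49.6 N/mm


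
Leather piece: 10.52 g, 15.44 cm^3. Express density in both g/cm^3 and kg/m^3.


0.681 g/cm^3
681 kg/m^3


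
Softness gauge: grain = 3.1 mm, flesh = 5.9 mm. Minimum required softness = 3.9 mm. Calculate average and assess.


Average = (3.1 + 5.9) / 2 = 4.50 mm
Minimum = 3.9 mm
Meets requirement: Yes


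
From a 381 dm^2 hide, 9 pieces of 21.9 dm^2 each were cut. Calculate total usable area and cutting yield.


Usable area = 197.1 dm^2
Yield = 51.7%

Total usable = 9 x 21.9 = 197.1 dm^2
Yield = 197.1 / 381 x 100 = 51.7%


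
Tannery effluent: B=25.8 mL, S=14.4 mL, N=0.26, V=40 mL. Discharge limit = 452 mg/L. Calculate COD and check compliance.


COD = (25.8 - 14.4) x 0.26 x 8000 / 40 = 592.8 mg/L
Limit: 452 mg/L
Compliant: No


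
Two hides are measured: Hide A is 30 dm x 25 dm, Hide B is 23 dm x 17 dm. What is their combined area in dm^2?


Hide A area = 30 x 25 = 750 dm^2
Hide B area = 23 x 17 = 391 dm^2
Total = 750 + 391 = 1141 dm^2


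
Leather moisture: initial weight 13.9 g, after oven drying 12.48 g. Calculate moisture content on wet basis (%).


10.2%


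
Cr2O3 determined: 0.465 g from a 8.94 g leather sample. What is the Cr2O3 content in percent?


Cr2O3% = 0.465 / 8.94 x 100
Cr2O3% = 5.20%


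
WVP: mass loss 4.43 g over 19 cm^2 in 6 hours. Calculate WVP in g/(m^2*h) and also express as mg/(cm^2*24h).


WVP = 388.60 g/(m^2*h)
Daily rate = 932.63 mg/(cm^2*24h)


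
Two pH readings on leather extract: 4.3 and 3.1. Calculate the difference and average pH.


Difference = 1.2
Average pH = 3.70

Difference = |4.3 - 3.1| = 1.2
Average = (4.3 + 3.1) / 2 = 3.70


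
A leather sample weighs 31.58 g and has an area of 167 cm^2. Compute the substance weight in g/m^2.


Substance weight = mass / area x 10000
SW = 31.58 / 167 x 10000
SW = 1891.0 g/m^2


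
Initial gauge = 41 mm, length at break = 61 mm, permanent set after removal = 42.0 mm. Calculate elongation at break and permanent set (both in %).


Elongation at break = 48.8%
Permanent set = 2.4%

Elongation at break = (61 - 41) / 41 x 100 = 48.8%
Permanent set = (42.0 - 41) / 41 x 100 = 2.4%


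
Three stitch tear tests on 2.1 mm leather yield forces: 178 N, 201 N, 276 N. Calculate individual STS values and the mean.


STS1 = 178 / 2.1 = 84.8 N/mm
STS2 = 201 / 2.1 = 95.7 N/mm
STS3 = 276 / 2.1 = 131.4 N/mm
Mean = (84.8 + 95.7 + 131.4) / 3 = 104.0 N/mm


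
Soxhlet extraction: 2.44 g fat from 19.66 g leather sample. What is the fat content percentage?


Fat content = 2.44 / 19.66 x 100
Fat = 12.4%


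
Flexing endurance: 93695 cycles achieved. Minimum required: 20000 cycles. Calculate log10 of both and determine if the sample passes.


log10(93695) = 4.97
log10(20000) = 4.30
Passes: Yes


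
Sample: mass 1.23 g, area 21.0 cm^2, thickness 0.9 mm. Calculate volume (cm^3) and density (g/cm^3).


Volume = 1.890 cm^3
Density = 0.651 g/cm^3

Thickness in cm = 0.9 / 10 = 0.09 cm
Volume = 21.0 x 0.09 = 1.890 cm^3
Density = 1.23 / 1.890 = 0.651 g/cm^3


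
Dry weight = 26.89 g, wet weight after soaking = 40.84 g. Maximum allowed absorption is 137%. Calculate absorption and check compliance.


Absorption = 51.9%
Compliant: Yes


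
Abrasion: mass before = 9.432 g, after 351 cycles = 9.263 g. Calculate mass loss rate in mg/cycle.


0.481 mg/cycle


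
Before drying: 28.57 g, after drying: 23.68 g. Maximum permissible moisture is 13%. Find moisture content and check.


Moisture content = 17.1%
Acceptable: No


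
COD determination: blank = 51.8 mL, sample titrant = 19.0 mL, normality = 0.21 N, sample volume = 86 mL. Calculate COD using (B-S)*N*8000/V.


640.7 mg/L


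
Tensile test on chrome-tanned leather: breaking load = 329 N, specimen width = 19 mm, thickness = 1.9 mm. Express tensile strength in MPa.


Cross-section = 19 x 1.9 = 36.1 mm^2
TS = 329 / 36.1 = 9.11 MPa
(1 N/mm^2 = 1 MPa)


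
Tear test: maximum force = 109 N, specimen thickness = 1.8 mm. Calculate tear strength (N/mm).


Tear strength = force / thickness
Tear = 109 / 1.8 = 60.6 N/mm


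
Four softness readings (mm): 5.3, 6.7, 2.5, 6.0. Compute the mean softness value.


5.13 mm

Sum = 5.3 + 6.7 + 2.5 + 6.0
Mean = 20.5 / 4 = 5.13 mm


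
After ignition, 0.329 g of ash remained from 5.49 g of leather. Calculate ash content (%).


Ash% = 0.329 / 5.49 x 100
Ash% = 5.99%


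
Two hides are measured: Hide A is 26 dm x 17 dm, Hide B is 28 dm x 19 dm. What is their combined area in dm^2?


Hide A area = 26 x 17 = 442 dm^2
Hide B area = 28 x 19 = 532 dm^2
Total = 442 + 532 = 974 dm^2


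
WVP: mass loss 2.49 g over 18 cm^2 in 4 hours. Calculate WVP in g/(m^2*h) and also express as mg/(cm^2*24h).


WVP = 2.49 / (18 x 4) x 10000 = 345.83 g/(m^2*h)
Mass loss in mg = 2.49 x 1000 = 2490 mg
Per cm^2 per 24h in mg: 2490 x 24 / (18 x 4) = 59760 / 72 = 830.00 mg/(cm^2*24h)


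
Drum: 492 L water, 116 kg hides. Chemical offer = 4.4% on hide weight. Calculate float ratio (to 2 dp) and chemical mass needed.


Float ratio = 492 / 116 = 4.24
Chemical = 116 x 4.4 / 100 = 5.104 kg


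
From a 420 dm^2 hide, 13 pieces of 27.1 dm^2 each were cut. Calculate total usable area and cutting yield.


Total usable = 13 x 27.1 = 352.3 dm^2
Yield = 352.3 / 420 x 100 = 83.9%


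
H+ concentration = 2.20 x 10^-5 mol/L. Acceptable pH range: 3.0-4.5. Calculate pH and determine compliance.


pH = 4.66
Compliant: No


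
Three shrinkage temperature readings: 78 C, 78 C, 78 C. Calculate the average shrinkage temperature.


Average = (78 + 78 + 78) / 3
Average = 234 / 3 = 78.0 C


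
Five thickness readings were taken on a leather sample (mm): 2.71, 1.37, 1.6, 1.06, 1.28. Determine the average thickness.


Sum = 2.71 + 1.37 + 1.6 + 1.06 + 1.28 = 8.02
Average = 8.02 / 5 = 1.60 mm


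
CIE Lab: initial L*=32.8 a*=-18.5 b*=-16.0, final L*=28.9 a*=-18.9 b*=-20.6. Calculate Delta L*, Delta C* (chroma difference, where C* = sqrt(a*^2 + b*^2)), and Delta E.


Delta L* = 28.9 - 32.8 = -3.9
C1* = sqrt((-18.5)^2 + (-16.0)^2) = 24.459
C2* = sqrt((-18.9)^2 + (-20.6)^2) = 27.957
Delta C* = 27.957 - 24.459 = 3.50
Delta E = sqrt((-3.9)^2 + (-0.4)^2 + (-4.6)^2) = 6.04


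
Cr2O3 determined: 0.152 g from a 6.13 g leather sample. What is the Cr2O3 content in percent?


2.48%

Cr2O3% = 0.152 / 6.13 x 100
Cr2O3% = 2.48%


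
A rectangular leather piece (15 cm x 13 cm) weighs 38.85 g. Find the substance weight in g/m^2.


Area = 15 x 13 = 195 cm^2
SW = 38.85 / 195 x 10000 = 1992.3 g/m^2


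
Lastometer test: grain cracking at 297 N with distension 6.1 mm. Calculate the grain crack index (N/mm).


Grain crack index = force / distension
Index = 297 / 6.1 = 48.7 N/mm


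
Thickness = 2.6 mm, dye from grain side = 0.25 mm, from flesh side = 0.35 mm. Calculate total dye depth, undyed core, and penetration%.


Total dyed = 0.25 + 0.35 = 0.60 mm
Undyed core = 2.6 - 0.60 = 2.00 mm
Penetration = 0.60 / 2.6 x 100 = 23.1%


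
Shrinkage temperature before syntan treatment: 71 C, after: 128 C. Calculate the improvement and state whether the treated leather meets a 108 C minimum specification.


Improvement = 57 C
Meets 108 C spec: Yes

Improvement = 128 - 71 = 57 C
Spec check: 128 C >= 108 C? Yes


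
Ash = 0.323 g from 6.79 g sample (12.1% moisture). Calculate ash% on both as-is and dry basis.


As-is ash% = 0.323 / 6.79 x 100 = 4.76%
Dry mass = 6.79 x (100 - 12.1) / 100 = 5.96841 g
Dry-basis ash% = 0.323 / 5.96841 x 100 = 5.41%


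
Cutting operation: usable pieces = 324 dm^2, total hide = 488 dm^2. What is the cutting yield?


Yield = usable / total x 100
Yield = 324 / 488 x 100 = 66.4%


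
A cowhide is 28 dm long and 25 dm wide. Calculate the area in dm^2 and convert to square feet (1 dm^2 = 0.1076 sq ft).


Area = 28 x 25 = 700 dm^2
Conversion: 700 x 0.1076 = 75.32 sq ft


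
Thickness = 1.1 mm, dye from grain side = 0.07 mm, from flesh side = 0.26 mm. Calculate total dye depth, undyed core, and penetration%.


Total dyed = 0.07 + 0.26 = 0.33 mm
Undyed core = 1.1 - 0.33 = 0.77 mm
Penetration = 0.33 / 1.1 x 100 = 30.0%


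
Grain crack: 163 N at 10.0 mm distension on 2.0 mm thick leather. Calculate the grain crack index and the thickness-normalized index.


Crack index = 163 / 10.0 = 16.3 N/mm
Normalized = 16.3 / 2.0 = 8.2 N/mm per mm


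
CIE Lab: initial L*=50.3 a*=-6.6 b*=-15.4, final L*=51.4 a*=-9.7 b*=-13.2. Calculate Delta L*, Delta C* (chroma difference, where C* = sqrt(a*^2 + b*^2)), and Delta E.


Delta L* = 1.1
Delta C* = -0.37
Delta E = 3.96

Delta L* = 51.4 - 50.3 = 1.1
C1* = sqrt((-6.6)^2 + (-15.4)^2) = 16.755
C2* = sqrt((-9.7)^2 + (-13.2)^2) = 16.381
Delta C* = 16.381 - 16.755 = -0.37
Delta E = sqrt((1.1)^2 + (-3.1)^2 + (2.2)^2) = 3.96


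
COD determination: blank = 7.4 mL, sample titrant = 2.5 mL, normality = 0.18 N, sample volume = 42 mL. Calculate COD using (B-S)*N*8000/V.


COD = (7.4 - 2.5) x 0.18 x 8000 / 42
COD = 4.9 x 0.18 x 8000 / 42
COD = 168.0 mg/L


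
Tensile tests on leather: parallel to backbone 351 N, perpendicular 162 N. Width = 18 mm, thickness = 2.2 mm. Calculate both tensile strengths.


Area = 18 x 2.2 = 39.6 mm^2
TS (parallel) = 351 / 39.6 = 8.86 N/mm^2
TS (perpendicular) = 162 / 39.6 = 4.09 N/mm^2


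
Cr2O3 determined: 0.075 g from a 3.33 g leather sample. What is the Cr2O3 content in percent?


Cr2O3% = 0.075 / 3.33 x 100
Cr2O3% = 2.25%


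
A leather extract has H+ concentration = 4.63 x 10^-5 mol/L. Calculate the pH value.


pH = -log10[H+]
pH = -log10(4.63 x 10^-5) = 4.33


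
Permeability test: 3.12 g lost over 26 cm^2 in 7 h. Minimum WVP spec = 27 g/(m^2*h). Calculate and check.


WVP = 3.12 / (26 x 7) x 10000 = 171.43 g/(m^2*h)
Minimum: 27 g/(m^2*h)
Meets spec: Yes


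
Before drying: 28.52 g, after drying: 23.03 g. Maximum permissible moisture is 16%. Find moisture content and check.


Moisture content = 19.2%
Acceptable: No

MC = (28.52 - 23.03) / 28.52 x 100 = 19.2%
Maximum: 16%
Acceptable: No


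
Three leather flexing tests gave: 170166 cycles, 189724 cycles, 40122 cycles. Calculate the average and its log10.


Average = (170166 + 189724 + 40122) / 3 = 133337 cycles
log10(133337) = 5.12


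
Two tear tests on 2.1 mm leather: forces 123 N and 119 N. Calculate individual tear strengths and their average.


Tear 1 = 58.6 N/mm
Tear 2 = 56.7 N/mm
Average = 57.7 N/mm

Tear 1 = 123 / 2.1 = 58.6 N/mm
Tear 2 = 119 / 2.1 = 56.7 N/mm
Average = (58.6 + 56.7) / 2 = 57.7 N/mm


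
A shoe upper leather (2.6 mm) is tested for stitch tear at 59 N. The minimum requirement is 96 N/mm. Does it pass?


STS = 59 / 2.6 = 22.7 N/mm
Minimum required: 96 N/mm
Passes: No


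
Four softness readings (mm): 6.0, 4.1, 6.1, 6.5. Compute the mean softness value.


Sum = 6.0 + 4.1 + 6.1 + 6.5
Mean = 22.7 / 4 = 5.68 mm


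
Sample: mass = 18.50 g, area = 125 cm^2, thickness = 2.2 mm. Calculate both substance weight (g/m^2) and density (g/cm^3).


Substance weight = 1480.0 g/m^2
Density = 0.673 g/cm^3

SW = 18.50 / 125 x 10000 = 1480.0 g/m^2
Volume = 125 x 2.2 / 10 = 27.50 cm^3
Density = 18.50 / 27.50 = 0.673 g/cm^3


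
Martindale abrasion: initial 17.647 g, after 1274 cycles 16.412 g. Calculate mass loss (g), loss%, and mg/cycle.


Mass loss = 1.235 g
Loss = 7.00%
Rate = 0.969 mg/cycle


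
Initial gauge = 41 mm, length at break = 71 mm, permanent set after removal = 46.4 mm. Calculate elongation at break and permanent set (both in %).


Elongation at break = (71 - 41) / 41 x 100 = 73.2%
Permanent set = (46.4 - 41) / 41 x 100 = 13.2%


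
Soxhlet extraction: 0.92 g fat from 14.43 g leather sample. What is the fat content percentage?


6.4%

Fat content = 0.92 / 14.43 x 100
Fat = 6.4%


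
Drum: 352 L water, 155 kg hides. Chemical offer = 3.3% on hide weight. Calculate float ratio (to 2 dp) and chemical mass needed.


Float ratio = 2.27
Chemical needed = 5.115 kg

Float ratio = 352 / 155 = 2.27
Chemical = 155 x 3.3 / 100 = 5.115 kg


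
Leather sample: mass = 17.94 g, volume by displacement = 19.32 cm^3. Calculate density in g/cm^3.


0.929 g/cm^3

Density = mass / volume
Density = 17.94 / 19.32 = 0.929 g/cm^3


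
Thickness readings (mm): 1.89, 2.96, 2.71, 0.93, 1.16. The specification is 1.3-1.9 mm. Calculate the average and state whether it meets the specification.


Sum = 9.65
Average = 9.65 / 5 = 1.93 mm
Specification range: 1.3 to 1.9 mm
Within spec: No
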